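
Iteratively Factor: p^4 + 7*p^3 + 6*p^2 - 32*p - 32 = (p + 1)*(p^3 + 6*p^2 - 32) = (p - 2)*(p + 1)*(p^2 + 8*p + 16) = (p - 2)*(p + 1)*(p + 4)*(p + 4)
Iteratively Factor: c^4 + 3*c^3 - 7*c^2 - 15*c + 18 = (c - 2)*(c^3 + 5*c^2 + 3*c - 9) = (c - 2)*(c + 3)*(c^2 + 2*c - 3) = (c - 2)*(c + 3)^2*(c - 1)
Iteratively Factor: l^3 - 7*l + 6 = (l + 3)*(l^2 - 3*l + 2) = (l - 1)*(l + 3)*(l - 2)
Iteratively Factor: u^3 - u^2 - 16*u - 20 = (u + 2)*(u^2 - 3*u - 10) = (u + 2)^2*(u - 5)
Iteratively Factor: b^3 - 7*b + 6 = (b - 1)*(b^2 + b - 6) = (b - 1)*(b + 3)*(b - 2)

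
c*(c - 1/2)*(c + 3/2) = c^3 + c^2 - 3*c/4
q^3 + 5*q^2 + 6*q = q*(q + 2)*(q + 3)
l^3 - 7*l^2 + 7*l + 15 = (l - 5)*(l - 3)*(l + 1)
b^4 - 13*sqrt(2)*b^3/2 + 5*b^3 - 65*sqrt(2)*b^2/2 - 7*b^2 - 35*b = b*(b + 5)*(b - 7*sqrt(2))*(b + sqrt(2)/2)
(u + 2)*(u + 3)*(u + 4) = u^3 + 9*u^2 + 26*u + 24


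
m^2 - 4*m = m*(m - 4)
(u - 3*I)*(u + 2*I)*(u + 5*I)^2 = u^4 + 9*I*u^3 - 9*u^2 + 85*I*u - 150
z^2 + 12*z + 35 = (z + 5)*(z + 7)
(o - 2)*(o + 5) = o^2 + 3*o - 10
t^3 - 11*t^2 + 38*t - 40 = (t - 5)*(t - 4)*(t - 2)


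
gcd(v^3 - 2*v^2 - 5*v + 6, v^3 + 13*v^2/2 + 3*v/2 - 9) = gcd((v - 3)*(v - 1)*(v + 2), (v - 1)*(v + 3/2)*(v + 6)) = v - 1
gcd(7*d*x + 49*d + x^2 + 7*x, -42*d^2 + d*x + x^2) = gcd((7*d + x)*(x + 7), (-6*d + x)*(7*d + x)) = 7*d + x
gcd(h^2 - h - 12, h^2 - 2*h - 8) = h - 4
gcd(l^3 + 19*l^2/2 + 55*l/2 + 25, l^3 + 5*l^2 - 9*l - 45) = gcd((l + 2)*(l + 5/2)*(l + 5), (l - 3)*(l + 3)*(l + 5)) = l + 5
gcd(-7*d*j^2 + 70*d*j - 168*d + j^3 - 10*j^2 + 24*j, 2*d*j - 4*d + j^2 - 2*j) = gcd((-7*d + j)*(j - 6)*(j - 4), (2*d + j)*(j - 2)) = 1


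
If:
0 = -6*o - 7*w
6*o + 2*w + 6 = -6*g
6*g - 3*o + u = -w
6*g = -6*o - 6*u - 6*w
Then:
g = -28/53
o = -35/53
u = 33/53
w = 30/53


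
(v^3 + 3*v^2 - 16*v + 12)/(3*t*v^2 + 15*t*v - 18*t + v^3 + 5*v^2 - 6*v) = (v - 2)/(3*t + v)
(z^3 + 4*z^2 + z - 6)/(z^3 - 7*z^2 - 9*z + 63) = (z^2 + z - 2)/(z^2 - 10*z + 21)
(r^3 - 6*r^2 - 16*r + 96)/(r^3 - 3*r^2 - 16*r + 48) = (r - 6)/(r - 3)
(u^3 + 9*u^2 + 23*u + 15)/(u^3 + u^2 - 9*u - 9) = (u + 5)/(u - 3)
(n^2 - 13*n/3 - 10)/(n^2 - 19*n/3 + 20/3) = (3*n^2 - 13*n - 30)/(3*n^2 - 19*n + 20)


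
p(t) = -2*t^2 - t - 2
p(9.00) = -173.00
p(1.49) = -7.93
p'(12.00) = -49.00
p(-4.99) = -46.81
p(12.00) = -302.00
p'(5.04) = -21.16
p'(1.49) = -6.96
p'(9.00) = -37.00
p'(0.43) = -2.72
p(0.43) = -2.80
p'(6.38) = -26.52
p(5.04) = -57.84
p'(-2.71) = 9.84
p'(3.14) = -13.56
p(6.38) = -89.79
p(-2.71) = -13.98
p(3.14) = -24.86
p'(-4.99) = 18.96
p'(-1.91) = 6.64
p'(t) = -4*t - 1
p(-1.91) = -7.39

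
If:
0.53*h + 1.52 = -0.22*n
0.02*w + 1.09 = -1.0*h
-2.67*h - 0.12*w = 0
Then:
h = -1.96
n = -2.18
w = 43.70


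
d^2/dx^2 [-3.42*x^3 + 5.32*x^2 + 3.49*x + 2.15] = 10.64 - 20.52*x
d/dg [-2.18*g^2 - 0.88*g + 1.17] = -4.36*g - 0.88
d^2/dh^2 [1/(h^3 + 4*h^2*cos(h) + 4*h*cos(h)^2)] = 4*(h^3*cos(h) - 8*h^2*sin(h) - 2*h^2*cos(2*h) + 7*h^2 - 2*h*sin(2*h) + 4*h*cos(h) + cos(2*h) + 1)/(h^3*(h + 2*cos(h))^4)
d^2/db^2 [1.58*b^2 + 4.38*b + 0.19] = 3.16000000000000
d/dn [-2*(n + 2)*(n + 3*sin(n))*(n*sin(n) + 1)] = -2*(n + 2)*(n + 3*sin(n))*(n*cos(n) + sin(n)) - 2*(n + 2)*(n*sin(n) + 1)*(3*cos(n) + 1) - 2*(n + 3*sin(n))*(n*sin(n) + 1)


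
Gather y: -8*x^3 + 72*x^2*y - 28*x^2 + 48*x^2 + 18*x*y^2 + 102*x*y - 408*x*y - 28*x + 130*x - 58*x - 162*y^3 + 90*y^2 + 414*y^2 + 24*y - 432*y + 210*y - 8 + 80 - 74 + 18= -8*x^3 + 20*x^2 + 44*x - 162*y^3 + y^2*(18*x + 504) + y*(72*x^2 - 306*x - 198) + 16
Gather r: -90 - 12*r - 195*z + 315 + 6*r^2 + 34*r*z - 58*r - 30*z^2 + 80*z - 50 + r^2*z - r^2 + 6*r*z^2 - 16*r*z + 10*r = r^2*(z + 5) + r*(6*z^2 + 18*z - 60) - 30*z^2 - 115*z + 175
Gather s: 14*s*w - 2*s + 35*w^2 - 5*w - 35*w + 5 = s*(14*w - 2) + 35*w^2 - 40*w + 5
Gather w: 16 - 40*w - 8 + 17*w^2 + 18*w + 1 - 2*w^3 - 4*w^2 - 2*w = -2*w^3 + 13*w^2 - 24*w + 9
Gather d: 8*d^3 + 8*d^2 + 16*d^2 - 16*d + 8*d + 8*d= 8*d^3 + 24*d^2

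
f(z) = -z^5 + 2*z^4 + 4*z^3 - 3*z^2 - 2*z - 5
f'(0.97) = 6.35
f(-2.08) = 26.55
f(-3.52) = 637.85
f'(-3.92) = -1456.60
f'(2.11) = 14.81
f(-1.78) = 4.44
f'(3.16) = -147.26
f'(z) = -5*z^4 + 8*z^3 + 12*z^2 - 6*z - 2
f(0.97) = -5.20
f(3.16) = -30.72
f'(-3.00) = -497.00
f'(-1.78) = -48.61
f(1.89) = 8.91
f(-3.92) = 1113.66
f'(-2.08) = -103.18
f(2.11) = 12.82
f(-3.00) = 271.00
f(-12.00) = 282979.00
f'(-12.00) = -115706.00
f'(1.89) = 19.74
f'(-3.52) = -948.72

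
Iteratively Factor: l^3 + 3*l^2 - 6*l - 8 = (l + 4)*(l^2 - l - 2) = (l - 2)*(l + 4)*(l + 1)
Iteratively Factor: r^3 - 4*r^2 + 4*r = (r - 2)*(r^2 - 2*r) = (r - 2)^2*(r)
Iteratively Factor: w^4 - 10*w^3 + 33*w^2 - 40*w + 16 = (w - 1)*(w^3 - 9*w^2 + 24*w - 16) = (w - 4)*(w - 1)*(w^2 - 5*w + 4) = (w - 4)*(w - 1)^2*(w - 4)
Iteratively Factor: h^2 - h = (h)*(h - 1)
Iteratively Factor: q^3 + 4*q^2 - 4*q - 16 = (q + 2)*(q^2 + 2*q - 8) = (q - 2)*(q + 2)*(q + 4)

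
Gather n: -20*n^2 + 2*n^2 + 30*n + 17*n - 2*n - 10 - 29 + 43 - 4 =-18*n^2 + 45*n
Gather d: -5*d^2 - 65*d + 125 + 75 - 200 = -5*d^2 - 65*d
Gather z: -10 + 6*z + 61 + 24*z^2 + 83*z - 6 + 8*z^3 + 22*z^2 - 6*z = 8*z^3 + 46*z^2 + 83*z + 45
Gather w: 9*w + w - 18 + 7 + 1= 10*w - 10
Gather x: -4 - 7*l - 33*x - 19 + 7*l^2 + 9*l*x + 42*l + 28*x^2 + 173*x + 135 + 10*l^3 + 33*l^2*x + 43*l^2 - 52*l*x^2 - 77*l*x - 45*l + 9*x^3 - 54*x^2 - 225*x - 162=10*l^3 + 50*l^2 - 10*l + 9*x^3 + x^2*(-52*l - 26) + x*(33*l^2 - 68*l - 85) - 50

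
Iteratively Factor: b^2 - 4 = (b - 2)*(b + 2)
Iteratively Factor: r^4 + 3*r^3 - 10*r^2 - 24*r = (r)*(r^3 + 3*r^2 - 10*r - 24) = r*(r + 2)*(r^2 + r - 12) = r*(r - 3)*(r + 2)*(r + 4)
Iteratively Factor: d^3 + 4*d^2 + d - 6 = (d + 2)*(d^2 + 2*d - 3) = (d - 1)*(d + 2)*(d + 3)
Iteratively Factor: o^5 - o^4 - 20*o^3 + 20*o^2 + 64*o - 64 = (o + 4)*(o^4 - 5*o^3 + 20*o - 16) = (o + 2)*(o + 4)*(o^3 - 7*o^2 + 14*o - 8) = (o - 4)*(o + 2)*(o + 4)*(o^2 - 3*o + 2) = (o - 4)*(o - 2)*(o + 2)*(o + 4)*(o - 1)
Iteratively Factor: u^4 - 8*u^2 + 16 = (u - 2)*(u^3 + 2*u^2 - 4*u - 8) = (u - 2)^2*(u^2 + 4*u + 4) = (u - 2)^2*(u + 2)*(u + 2)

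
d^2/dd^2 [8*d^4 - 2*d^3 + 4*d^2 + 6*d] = 96*d^2 - 12*d + 8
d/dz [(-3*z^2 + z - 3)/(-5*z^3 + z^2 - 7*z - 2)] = (-15*z^4 + 10*z^3 - 25*z^2 + 18*z - 23)/(25*z^6 - 10*z^5 + 71*z^4 + 6*z^3 + 45*z^2 + 28*z + 4)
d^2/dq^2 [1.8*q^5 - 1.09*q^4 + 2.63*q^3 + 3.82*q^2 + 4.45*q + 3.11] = 36.0*q^3 - 13.08*q^2 + 15.78*q + 7.64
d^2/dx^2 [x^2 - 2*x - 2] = 2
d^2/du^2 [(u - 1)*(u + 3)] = 2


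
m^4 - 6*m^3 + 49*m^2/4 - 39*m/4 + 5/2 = (m - 5/2)*(m - 2)*(m - 1)*(m - 1/2)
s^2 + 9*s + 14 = (s + 2)*(s + 7)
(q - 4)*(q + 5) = q^2 + q - 20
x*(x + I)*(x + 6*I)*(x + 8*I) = x^4 + 15*I*x^3 - 62*x^2 - 48*I*x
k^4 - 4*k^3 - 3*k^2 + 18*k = k*(k - 3)^2*(k + 2)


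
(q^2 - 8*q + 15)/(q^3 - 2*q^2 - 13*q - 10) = (q - 3)/(q^2 + 3*q + 2)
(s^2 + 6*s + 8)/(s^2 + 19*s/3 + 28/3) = 3*(s + 2)/(3*s + 7)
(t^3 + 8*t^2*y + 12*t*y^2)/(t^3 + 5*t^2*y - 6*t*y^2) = (-t - 2*y)/(-t + y)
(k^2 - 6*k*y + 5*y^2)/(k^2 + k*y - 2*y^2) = (k - 5*y)/(k + 2*y)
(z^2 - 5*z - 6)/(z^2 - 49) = (z^2 - 5*z - 6)/(z^2 - 49)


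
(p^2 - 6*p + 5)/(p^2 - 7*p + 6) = (p - 5)/(p - 6)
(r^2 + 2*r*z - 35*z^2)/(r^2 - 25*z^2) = (r + 7*z)/(r + 5*z)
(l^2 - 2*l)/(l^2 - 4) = l/(l + 2)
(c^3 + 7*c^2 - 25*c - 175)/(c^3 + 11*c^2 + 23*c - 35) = (c - 5)/(c - 1)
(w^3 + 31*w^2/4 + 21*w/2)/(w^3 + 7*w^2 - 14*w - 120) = w*(4*w + 7)/(4*(w^2 + w - 20))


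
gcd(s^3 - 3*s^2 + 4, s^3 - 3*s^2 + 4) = s^3 - 3*s^2 + 4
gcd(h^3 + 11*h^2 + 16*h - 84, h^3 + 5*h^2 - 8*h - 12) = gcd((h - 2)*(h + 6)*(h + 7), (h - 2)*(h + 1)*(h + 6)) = h^2 + 4*h - 12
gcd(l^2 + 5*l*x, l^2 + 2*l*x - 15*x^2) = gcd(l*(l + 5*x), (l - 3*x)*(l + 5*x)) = l + 5*x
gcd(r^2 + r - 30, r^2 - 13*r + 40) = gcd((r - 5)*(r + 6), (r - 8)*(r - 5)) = r - 5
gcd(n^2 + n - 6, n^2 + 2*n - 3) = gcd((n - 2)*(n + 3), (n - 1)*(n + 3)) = n + 3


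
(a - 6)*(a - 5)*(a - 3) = a^3 - 14*a^2 + 63*a - 90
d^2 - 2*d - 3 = (d - 3)*(d + 1)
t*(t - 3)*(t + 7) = t^3 + 4*t^2 - 21*t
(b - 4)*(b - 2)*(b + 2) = b^3 - 4*b^2 - 4*b + 16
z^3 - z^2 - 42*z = z*(z - 7)*(z + 6)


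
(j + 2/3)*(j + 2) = j^2 + 8*j/3 + 4/3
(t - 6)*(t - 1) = t^2 - 7*t + 6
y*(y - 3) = y^2 - 3*y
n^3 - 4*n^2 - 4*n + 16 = (n - 4)*(n - 2)*(n + 2)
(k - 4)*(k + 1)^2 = k^3 - 2*k^2 - 7*k - 4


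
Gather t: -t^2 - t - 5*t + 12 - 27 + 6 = -t^2 - 6*t - 9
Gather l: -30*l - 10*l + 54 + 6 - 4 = 56 - 40*l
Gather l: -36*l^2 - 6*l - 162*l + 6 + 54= -36*l^2 - 168*l + 60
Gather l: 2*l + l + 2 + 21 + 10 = 3*l + 33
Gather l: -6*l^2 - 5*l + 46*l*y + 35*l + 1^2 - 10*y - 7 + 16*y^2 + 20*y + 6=-6*l^2 + l*(46*y + 30) + 16*y^2 + 10*y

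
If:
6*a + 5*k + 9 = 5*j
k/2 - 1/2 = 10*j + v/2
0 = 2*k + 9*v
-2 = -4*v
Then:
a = 7/32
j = -3/16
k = -9/4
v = 1/2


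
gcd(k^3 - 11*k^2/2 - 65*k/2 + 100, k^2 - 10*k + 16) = k - 8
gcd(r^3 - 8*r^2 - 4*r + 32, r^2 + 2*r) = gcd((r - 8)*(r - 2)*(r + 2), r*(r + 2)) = r + 2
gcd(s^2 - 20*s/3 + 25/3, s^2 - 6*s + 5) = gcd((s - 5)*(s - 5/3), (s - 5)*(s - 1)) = s - 5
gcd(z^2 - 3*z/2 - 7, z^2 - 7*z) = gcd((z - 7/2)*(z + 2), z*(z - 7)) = 1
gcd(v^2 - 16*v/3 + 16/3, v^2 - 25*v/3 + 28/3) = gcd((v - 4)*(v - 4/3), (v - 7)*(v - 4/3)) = v - 4/3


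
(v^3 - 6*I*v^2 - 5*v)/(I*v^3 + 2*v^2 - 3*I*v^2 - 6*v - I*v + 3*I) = -v*(I*v + 5)/(v^2 - v*(3 + I) + 3*I)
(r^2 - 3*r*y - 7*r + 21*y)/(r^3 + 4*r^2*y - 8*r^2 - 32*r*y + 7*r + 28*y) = (r - 3*y)/(r^2 + 4*r*y - r - 4*y)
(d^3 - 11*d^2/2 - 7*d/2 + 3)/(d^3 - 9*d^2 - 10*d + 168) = (2*d^2 + d - 1)/(2*(d^2 - 3*d - 28))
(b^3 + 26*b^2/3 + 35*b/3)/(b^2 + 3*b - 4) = b*(3*b^2 + 26*b + 35)/(3*(b^2 + 3*b - 4))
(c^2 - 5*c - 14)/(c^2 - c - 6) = (c - 7)/(c - 3)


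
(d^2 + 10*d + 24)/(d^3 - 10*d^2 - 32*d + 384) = (d + 4)/(d^2 - 16*d + 64)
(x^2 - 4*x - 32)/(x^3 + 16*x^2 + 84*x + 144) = (x - 8)/(x^2 + 12*x + 36)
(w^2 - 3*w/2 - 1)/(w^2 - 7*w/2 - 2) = (w - 2)/(w - 4)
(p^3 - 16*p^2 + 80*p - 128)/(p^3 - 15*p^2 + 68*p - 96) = (p - 4)/(p - 3)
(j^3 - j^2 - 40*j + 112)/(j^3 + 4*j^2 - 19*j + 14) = (j^2 - 8*j + 16)/(j^2 - 3*j + 2)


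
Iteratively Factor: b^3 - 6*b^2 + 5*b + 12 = (b - 4)*(b^2 - 2*b - 3) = (b - 4)*(b + 1)*(b - 3)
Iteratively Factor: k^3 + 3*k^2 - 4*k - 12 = (k + 2)*(k^2 + k - 6) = (k - 2)*(k + 2)*(k + 3)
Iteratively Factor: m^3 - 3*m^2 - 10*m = (m)*(m^2 - 3*m - 10) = m*(m - 5)*(m + 2)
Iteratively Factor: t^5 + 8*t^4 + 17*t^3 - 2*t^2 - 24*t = (t + 2)*(t^4 + 6*t^3 + 5*t^2 - 12*t) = (t - 1)*(t + 2)*(t^3 + 7*t^2 + 12*t) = (t - 1)*(t + 2)*(t + 3)*(t^2 + 4*t) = t*(t - 1)*(t + 2)*(t + 3)*(t + 4)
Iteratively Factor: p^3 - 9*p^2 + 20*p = (p - 5)*(p^2 - 4*p) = p*(p - 5)*(p - 4)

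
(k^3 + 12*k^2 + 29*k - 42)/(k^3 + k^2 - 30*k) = (k^2 + 6*k - 7)/(k*(k - 5))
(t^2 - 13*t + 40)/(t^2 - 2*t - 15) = (t - 8)/(t + 3)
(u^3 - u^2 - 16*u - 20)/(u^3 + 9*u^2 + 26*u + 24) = (u^2 - 3*u - 10)/(u^2 + 7*u + 12)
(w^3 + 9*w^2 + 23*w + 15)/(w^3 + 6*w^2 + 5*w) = (w + 3)/w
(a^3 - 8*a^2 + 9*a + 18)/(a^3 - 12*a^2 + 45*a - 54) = (a + 1)/(a - 3)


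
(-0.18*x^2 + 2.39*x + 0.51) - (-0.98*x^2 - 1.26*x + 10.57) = 0.8*x^2 + 3.65*x - 10.06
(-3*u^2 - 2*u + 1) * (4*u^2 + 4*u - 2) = -12*u^4 - 20*u^3 + 2*u^2 + 8*u - 2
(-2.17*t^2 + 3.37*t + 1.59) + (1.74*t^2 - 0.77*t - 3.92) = -0.43*t^2 + 2.6*t - 2.33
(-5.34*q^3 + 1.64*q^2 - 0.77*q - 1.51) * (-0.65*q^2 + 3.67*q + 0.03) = 3.471*q^5 - 20.6638*q^4 + 6.3591*q^3 - 1.7952*q^2 - 5.5648*q - 0.0453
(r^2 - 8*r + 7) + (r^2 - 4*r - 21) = 2*r^2 - 12*r - 14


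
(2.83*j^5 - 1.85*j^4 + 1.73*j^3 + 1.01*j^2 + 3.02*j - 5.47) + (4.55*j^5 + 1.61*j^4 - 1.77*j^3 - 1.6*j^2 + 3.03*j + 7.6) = 7.38*j^5 - 0.24*j^4 - 0.04*j^3 - 0.59*j^2 + 6.05*j + 2.13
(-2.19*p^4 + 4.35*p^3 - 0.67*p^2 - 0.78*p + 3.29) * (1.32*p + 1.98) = -2.8908*p^5 + 1.4058*p^4 + 7.7286*p^3 - 2.3562*p^2 + 2.7984*p + 6.5142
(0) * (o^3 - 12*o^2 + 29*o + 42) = 0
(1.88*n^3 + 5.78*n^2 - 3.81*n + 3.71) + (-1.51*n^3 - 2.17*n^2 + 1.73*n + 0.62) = 0.37*n^3 + 3.61*n^2 - 2.08*n + 4.33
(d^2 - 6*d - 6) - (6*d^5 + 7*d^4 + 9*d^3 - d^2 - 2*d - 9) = -6*d^5 - 7*d^4 - 9*d^3 + 2*d^2 - 4*d + 3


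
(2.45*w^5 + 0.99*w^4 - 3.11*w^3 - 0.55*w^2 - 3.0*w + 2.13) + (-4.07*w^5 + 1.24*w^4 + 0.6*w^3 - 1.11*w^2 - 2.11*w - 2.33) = -1.62*w^5 + 2.23*w^4 - 2.51*w^3 - 1.66*w^2 - 5.11*w - 0.2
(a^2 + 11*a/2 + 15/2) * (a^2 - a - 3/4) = a^4 + 9*a^3/2 + 5*a^2/4 - 93*a/8 - 45/8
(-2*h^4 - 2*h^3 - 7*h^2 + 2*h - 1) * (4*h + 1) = -8*h^5 - 10*h^4 - 30*h^3 + h^2 - 2*h - 1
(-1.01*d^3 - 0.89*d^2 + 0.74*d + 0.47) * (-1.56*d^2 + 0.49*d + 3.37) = 1.5756*d^5 + 0.8935*d^4 - 4.9942*d^3 - 3.3699*d^2 + 2.7241*d + 1.5839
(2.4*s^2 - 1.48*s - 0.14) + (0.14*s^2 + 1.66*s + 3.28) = 2.54*s^2 + 0.18*s + 3.14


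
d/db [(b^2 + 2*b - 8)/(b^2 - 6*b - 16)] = 8*(-b^2 - 2*b - 10)/(b^4 - 12*b^3 + 4*b^2 + 192*b + 256)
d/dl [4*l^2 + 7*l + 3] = 8*l + 7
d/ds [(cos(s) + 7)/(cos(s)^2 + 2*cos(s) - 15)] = (cos(s)^2 + 14*cos(s) + 29)*sin(s)/(cos(s)^2 + 2*cos(s) - 15)^2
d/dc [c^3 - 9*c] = 3*c^2 - 9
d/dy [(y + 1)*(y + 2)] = 2*y + 3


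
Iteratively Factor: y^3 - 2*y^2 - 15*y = (y)*(y^2 - 2*y - 15) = y*(y - 5)*(y + 3)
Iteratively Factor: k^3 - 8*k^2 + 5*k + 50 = (k - 5)*(k^2 - 3*k - 10) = (k - 5)^2*(k + 2)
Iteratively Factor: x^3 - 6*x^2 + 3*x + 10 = (x + 1)*(x^2 - 7*x + 10) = (x - 5)*(x + 1)*(x - 2)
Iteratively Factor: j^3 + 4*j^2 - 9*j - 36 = (j + 4)*(j^2 - 9) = (j + 3)*(j + 4)*(j - 3)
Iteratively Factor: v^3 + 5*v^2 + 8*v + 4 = (v + 2)*(v^2 + 3*v + 2) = (v + 1)*(v + 2)*(v + 2)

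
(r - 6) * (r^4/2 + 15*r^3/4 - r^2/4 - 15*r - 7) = r^5/2 + 3*r^4/4 - 91*r^3/4 - 27*r^2/2 + 83*r + 42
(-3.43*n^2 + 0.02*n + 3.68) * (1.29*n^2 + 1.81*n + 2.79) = -4.4247*n^4 - 6.1825*n^3 - 4.7863*n^2 + 6.7166*n + 10.2672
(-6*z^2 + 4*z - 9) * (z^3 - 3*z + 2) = -6*z^5 + 4*z^4 + 9*z^3 - 24*z^2 + 35*z - 18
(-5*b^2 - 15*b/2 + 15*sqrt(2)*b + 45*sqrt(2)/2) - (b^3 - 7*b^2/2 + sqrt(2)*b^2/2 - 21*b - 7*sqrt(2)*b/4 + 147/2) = -b^3 - 3*b^2/2 - sqrt(2)*b^2/2 + 27*b/2 + 67*sqrt(2)*b/4 - 147/2 + 45*sqrt(2)/2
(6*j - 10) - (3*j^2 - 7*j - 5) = -3*j^2 + 13*j - 5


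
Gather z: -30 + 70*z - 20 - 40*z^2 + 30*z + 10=-40*z^2 + 100*z - 40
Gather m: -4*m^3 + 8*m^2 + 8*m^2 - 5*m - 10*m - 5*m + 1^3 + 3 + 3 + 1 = -4*m^3 + 16*m^2 - 20*m + 8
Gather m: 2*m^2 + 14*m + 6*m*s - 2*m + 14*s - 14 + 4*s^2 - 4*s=2*m^2 + m*(6*s + 12) + 4*s^2 + 10*s - 14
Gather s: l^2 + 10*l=l^2 + 10*l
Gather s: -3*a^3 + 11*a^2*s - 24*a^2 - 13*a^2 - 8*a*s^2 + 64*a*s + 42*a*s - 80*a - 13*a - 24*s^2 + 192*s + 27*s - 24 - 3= -3*a^3 - 37*a^2 - 93*a + s^2*(-8*a - 24) + s*(11*a^2 + 106*a + 219) - 27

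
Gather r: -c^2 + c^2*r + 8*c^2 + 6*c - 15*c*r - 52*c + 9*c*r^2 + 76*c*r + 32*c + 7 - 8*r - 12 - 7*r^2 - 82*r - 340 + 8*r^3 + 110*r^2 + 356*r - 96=7*c^2 - 14*c + 8*r^3 + r^2*(9*c + 103) + r*(c^2 + 61*c + 266) - 441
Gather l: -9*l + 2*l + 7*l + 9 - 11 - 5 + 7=0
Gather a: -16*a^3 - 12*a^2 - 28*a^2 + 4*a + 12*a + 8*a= -16*a^3 - 40*a^2 + 24*a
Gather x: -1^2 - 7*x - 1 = -7*x - 2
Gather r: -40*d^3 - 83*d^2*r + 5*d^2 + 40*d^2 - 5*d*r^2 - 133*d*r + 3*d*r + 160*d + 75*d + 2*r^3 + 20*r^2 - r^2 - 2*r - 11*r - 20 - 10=-40*d^3 + 45*d^2 + 235*d + 2*r^3 + r^2*(19 - 5*d) + r*(-83*d^2 - 130*d - 13) - 30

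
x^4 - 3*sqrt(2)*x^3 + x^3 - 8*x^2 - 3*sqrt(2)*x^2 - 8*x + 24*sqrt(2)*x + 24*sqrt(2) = (x + 1)*(x - 3*sqrt(2))*(x - 2*sqrt(2))*(x + 2*sqrt(2))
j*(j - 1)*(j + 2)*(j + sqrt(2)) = j^4 + j^3 + sqrt(2)*j^3 - 2*j^2 + sqrt(2)*j^2 - 2*sqrt(2)*j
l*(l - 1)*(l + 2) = l^3 + l^2 - 2*l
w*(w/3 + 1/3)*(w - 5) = w^3/3 - 4*w^2/3 - 5*w/3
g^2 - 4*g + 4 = (g - 2)^2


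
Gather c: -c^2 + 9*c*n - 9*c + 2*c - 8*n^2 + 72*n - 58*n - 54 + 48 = -c^2 + c*(9*n - 7) - 8*n^2 + 14*n - 6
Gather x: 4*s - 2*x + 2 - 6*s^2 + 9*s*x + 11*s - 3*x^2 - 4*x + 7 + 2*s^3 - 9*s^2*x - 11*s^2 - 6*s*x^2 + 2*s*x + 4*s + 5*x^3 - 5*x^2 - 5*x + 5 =2*s^3 - 17*s^2 + 19*s + 5*x^3 + x^2*(-6*s - 8) + x*(-9*s^2 + 11*s - 11) + 14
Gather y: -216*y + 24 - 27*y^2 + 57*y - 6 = -27*y^2 - 159*y + 18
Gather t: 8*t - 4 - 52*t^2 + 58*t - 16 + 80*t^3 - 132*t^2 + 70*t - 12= 80*t^3 - 184*t^2 + 136*t - 32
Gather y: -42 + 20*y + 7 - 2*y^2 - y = -2*y^2 + 19*y - 35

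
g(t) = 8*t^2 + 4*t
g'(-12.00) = -188.00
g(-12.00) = 1104.00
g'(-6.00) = -92.00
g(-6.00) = 264.00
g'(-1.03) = -12.48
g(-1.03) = 4.37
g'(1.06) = 20.96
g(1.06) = 13.23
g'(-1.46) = -19.36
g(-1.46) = 11.21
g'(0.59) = 13.44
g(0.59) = 5.14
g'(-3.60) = -53.60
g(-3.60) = 89.28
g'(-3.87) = -57.92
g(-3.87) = 104.34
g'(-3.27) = -48.32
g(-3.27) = 72.46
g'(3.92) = 66.72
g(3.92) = 138.61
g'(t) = 16*t + 4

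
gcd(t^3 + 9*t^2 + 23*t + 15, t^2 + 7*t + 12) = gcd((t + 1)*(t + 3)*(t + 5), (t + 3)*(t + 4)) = t + 3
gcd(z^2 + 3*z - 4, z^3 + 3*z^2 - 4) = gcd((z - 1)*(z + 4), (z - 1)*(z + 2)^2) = z - 1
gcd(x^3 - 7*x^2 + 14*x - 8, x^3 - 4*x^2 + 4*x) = x - 2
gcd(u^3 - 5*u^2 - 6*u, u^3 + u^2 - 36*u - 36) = u^2 - 5*u - 6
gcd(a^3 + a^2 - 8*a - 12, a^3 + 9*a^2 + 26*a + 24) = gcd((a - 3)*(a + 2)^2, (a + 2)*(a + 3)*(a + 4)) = a + 2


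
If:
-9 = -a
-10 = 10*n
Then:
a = 9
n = -1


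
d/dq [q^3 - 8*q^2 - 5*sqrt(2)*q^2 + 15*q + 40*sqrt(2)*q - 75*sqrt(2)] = 3*q^2 - 16*q - 10*sqrt(2)*q + 15 + 40*sqrt(2)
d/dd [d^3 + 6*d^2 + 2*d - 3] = 3*d^2 + 12*d + 2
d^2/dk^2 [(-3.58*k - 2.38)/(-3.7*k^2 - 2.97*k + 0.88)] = ((3.58*k + 2.38)*(7.4*k + 2.97)*(14.8*k + 5.94) - (79.476*k + 38.8772)*(3.7*k^2 + 2.97*k - 0.88))/(3.7*k^2 + 2.97*k - 0.88)^3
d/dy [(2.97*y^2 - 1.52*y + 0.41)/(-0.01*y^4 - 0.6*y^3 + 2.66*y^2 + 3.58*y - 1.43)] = (0.0594*y^5 + 1.7364*y^4 - 1.8076*y^3 + 15.4138*y^2 - 10.6754*y + 0.7058)/(0.0001*y^8 + 0.012*y^7 + 0.3068*y^6 - 3.2636*y^5 + 2.8082*y^4 + 20.7616*y^3 + 5.2088*y^2 - 10.2388*y + 2.0449)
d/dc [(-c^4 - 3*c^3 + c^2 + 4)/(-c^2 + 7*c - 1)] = 2*(c^5 - 9*c^4 - 19*c^3 + 8*c^2 + 3*c - 14)/(c^4 - 14*c^3 + 51*c^2 - 14*c + 1)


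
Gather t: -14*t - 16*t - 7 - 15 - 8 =-30*t - 30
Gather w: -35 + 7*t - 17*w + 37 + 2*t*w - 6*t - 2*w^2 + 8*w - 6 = t - 2*w^2 + w*(2*t - 9) - 4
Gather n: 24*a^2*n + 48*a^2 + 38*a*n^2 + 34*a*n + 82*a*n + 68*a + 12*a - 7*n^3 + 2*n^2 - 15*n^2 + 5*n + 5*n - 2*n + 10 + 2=48*a^2 + 80*a - 7*n^3 + n^2*(38*a - 13) + n*(24*a^2 + 116*a + 8) + 12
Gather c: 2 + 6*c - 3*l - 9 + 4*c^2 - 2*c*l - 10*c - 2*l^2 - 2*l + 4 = 4*c^2 + c*(-2*l - 4) - 2*l^2 - 5*l - 3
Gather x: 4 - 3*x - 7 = -3*x - 3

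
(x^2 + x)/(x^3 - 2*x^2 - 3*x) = 1/(x - 3)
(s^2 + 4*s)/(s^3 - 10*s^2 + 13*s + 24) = s*(s + 4)/(s^3 - 10*s^2 + 13*s + 24)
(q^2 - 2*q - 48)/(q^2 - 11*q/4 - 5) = 4*(-q^2 + 2*q + 48)/(-4*q^2 + 11*q + 20)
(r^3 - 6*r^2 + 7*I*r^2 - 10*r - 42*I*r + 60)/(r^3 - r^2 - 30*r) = (r^2 + 7*I*r - 10)/(r*(r + 5))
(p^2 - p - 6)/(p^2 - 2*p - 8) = (p - 3)/(p - 4)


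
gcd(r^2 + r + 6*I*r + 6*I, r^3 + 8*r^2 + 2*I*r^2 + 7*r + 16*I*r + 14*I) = r + 1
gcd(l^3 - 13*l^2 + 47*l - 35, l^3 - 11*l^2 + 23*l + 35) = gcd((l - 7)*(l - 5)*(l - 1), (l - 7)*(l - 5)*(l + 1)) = l^2 - 12*l + 35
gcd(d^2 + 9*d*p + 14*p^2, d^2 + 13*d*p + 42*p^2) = d + 7*p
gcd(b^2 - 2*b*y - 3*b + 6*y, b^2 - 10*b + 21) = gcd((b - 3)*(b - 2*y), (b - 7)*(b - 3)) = b - 3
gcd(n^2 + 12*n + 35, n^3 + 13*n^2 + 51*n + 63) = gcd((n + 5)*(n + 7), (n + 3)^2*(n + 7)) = n + 7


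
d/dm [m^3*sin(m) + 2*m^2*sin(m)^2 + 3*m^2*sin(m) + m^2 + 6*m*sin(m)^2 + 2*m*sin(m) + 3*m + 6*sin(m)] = m^3*cos(m) + 2*m^2*sin(2*m) + 3*sqrt(2)*m^2*sin(m + pi/4) + 6*m*sin(m) + 6*m*sin(2*m) + 2*m*cos(m) - 2*m*cos(2*m) + 4*m + 2*sin(m) + 6*cos(m) - 3*cos(2*m) + 6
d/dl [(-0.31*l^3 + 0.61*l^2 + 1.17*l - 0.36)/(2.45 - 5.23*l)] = (3.2426*l^3 - 5.4688*l^2 + 2.989*l + 0.9837)/(27.3529*l^2 - 25.627*l + 6.0025)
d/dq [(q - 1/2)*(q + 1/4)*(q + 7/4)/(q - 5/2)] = (16*q^3 - 48*q^2 - 60*q + 13)/(2*(4*q^2 - 20*q + 25))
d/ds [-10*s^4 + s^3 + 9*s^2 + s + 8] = -40*s^3 + 3*s^2 + 18*s + 1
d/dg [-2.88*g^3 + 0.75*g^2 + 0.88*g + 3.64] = -8.64*g^2 + 1.5*g + 0.88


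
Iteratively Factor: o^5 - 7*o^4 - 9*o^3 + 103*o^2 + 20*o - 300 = (o + 3)*(o^4 - 10*o^3 + 21*o^2 + 40*o - 100) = (o + 2)*(o + 3)*(o^3 - 12*o^2 + 45*o - 50) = (o - 2)*(o + 2)*(o + 3)*(o^2 - 10*o + 25) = (o - 5)*(o - 2)*(o + 2)*(o + 3)*(o - 5)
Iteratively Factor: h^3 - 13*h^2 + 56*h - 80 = (h - 4)*(h^2 - 9*h + 20) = (h - 4)^2*(h - 5)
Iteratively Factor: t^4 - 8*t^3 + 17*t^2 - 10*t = (t - 2)*(t^3 - 6*t^2 + 5*t) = t*(t - 2)*(t^2 - 6*t + 5) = t*(t - 2)*(t - 1)*(t - 5)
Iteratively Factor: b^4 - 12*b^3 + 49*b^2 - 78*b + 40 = (b - 1)*(b^3 - 11*b^2 + 38*b - 40) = (b - 2)*(b - 1)*(b^2 - 9*b + 20) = (b - 4)*(b - 2)*(b - 1)*(b - 5)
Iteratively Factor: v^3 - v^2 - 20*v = (v + 4)*(v^2 - 5*v) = v*(v + 4)*(v - 5)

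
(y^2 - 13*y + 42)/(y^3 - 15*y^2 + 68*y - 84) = 1/(y - 2)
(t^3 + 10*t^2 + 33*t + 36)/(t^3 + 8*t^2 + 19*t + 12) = (t + 3)/(t + 1)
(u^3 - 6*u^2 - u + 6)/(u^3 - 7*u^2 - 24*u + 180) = (u^2 - 1)/(u^2 - u - 30)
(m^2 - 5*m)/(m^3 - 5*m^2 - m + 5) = m/(m^2 - 1)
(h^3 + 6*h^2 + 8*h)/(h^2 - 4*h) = (h^2 + 6*h + 8)/(h - 4)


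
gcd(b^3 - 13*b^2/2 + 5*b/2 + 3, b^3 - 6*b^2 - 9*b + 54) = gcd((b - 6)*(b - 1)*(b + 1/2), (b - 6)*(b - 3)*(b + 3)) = b - 6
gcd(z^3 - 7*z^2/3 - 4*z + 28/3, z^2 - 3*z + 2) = z - 2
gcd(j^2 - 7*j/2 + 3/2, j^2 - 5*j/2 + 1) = j - 1/2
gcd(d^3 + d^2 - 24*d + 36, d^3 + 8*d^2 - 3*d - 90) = d^2 + 3*d - 18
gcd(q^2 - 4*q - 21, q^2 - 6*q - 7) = q - 7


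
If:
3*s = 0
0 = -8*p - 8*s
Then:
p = 0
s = 0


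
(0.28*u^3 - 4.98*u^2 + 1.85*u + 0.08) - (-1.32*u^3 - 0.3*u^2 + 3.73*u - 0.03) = 1.6*u^3 - 4.68*u^2 - 1.88*u + 0.11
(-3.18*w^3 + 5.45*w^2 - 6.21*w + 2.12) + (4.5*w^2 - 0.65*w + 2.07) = -3.18*w^3 + 9.95*w^2 - 6.86*w + 4.19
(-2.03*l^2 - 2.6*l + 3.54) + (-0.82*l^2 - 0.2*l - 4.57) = -2.85*l^2 - 2.8*l - 1.03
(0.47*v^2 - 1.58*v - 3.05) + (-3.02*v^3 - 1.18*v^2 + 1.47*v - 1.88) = -3.02*v^3 - 0.71*v^2 - 0.11*v - 4.93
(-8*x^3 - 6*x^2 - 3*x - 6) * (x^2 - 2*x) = -8*x^5 + 10*x^4 + 9*x^3 + 12*x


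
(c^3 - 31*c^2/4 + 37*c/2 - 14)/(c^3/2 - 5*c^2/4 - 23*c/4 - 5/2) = (-4*c^3 + 31*c^2 - 74*c + 56)/(-2*c^3 + 5*c^2 + 23*c + 10)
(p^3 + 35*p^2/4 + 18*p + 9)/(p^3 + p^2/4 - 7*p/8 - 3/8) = 2*(p^2 + 8*p + 12)/(2*p^2 - p - 1)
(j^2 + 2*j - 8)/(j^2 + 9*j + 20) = (j - 2)/(j + 5)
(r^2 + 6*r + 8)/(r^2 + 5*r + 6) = (r + 4)/(r + 3)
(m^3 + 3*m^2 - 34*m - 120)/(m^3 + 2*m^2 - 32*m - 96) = (m + 5)/(m + 4)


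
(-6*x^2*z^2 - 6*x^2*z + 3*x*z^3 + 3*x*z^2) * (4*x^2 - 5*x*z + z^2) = -24*x^4*z^2 - 24*x^4*z + 42*x^3*z^3 + 42*x^3*z^2 - 21*x^2*z^4 - 21*x^2*z^3 + 3*x*z^5 + 3*x*z^4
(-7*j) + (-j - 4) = -8*j - 4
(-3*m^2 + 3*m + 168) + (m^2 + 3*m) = -2*m^2 + 6*m + 168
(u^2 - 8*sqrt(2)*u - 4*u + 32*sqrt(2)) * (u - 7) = u^3 - 8*sqrt(2)*u^2 - 11*u^2 + 28*u + 88*sqrt(2)*u - 224*sqrt(2)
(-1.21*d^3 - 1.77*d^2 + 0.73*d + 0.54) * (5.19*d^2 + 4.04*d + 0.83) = -6.2799*d^5 - 14.0747*d^4 - 4.3664*d^3 + 4.2827*d^2 + 2.7875*d + 0.4482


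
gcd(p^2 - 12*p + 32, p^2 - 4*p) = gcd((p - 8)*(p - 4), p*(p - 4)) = p - 4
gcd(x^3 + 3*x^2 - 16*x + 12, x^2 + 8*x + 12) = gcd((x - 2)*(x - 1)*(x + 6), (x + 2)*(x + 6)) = x + 6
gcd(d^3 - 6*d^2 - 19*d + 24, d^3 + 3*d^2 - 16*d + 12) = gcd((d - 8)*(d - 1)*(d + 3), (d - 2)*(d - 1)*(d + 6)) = d - 1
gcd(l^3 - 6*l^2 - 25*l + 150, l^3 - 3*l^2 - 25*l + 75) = l^2 - 25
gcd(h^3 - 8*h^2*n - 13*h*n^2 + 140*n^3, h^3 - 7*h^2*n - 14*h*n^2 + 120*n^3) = h^2 - h*n - 20*n^2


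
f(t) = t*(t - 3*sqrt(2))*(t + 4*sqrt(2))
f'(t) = t*(t - 3*sqrt(2)) + t*(t + 4*sqrt(2)) + (t - 3*sqrt(2))*(t + 4*sqrt(2)) = 3*t^2 + 2*sqrt(2)*t - 24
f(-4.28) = 50.22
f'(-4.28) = 18.85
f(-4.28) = 50.22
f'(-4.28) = 18.85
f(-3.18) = 58.46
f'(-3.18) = -2.66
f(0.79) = -17.58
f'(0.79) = -19.89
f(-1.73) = 40.57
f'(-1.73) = -19.91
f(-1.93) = 44.40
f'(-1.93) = -18.28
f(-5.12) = 25.74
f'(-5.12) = 40.16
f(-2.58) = 54.16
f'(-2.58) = -11.33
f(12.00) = 1643.65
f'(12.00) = 441.94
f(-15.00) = -2696.80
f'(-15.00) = 608.57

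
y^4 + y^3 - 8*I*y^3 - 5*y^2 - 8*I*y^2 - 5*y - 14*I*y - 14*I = (y + 1)*(y - 7*I)*(y - 2*I)*(y + I)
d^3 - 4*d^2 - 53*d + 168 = (d - 8)*(d - 3)*(d + 7)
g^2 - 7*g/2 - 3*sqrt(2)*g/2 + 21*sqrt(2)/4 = (g - 7/2)*(g - 3*sqrt(2)/2)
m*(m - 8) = m^2 - 8*m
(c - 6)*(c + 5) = c^2 - c - 30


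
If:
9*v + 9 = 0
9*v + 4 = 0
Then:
No Solution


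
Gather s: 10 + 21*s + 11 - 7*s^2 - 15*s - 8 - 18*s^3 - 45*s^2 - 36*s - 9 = -18*s^3 - 52*s^2 - 30*s + 4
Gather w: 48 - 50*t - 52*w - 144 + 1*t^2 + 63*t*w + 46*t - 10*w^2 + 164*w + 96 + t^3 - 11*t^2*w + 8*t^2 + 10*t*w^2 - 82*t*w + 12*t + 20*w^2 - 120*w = t^3 + 9*t^2 + 8*t + w^2*(10*t + 10) + w*(-11*t^2 - 19*t - 8)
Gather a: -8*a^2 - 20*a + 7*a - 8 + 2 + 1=-8*a^2 - 13*a - 5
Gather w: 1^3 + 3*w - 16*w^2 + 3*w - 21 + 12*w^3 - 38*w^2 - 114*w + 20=12*w^3 - 54*w^2 - 108*w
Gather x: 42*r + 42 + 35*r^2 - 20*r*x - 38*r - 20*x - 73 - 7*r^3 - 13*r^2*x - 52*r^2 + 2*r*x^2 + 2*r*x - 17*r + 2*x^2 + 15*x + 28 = -7*r^3 - 17*r^2 - 13*r + x^2*(2*r + 2) + x*(-13*r^2 - 18*r - 5) - 3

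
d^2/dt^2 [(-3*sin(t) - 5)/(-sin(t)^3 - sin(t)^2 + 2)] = (-12*sin(t)^7 - 54*sin(t)^6 - 40*sin(t)^5 - 20*sin(t)^4 - 40*sin(t)^3 + 62*sin(t)^2 + 84*sin(t) + 20)/(sin(t)^3 + sin(t)^2 - 2)^3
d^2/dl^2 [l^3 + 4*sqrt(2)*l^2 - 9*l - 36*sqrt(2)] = 6*l + 8*sqrt(2)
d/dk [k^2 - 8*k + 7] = 2*k - 8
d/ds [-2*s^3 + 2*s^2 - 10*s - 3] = -6*s^2 + 4*s - 10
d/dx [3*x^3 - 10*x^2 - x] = 9*x^2 - 20*x - 1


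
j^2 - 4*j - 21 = (j - 7)*(j + 3)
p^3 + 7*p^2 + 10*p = p*(p + 2)*(p + 5)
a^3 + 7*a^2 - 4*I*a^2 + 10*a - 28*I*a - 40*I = (a + 2)*(a + 5)*(a - 4*I)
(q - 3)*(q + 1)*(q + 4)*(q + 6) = q^4 + 8*q^3 + q^2 - 78*q - 72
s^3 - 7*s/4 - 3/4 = (s - 3/2)*(s + 1/2)*(s + 1)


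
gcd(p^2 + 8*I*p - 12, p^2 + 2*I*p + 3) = 1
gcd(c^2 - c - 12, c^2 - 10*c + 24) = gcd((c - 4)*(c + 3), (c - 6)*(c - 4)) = c - 4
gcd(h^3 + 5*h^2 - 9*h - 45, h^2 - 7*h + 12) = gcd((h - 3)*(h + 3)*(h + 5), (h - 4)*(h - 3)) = h - 3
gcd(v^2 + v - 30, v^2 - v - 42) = v + 6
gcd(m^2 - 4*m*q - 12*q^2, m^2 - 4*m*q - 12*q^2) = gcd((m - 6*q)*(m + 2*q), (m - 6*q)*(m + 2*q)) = -m^2 + 4*m*q + 12*q^2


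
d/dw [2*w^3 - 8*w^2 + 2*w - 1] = 6*w^2 - 16*w + 2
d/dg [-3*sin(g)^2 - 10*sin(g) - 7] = -2*(3*sin(g) + 5)*cos(g)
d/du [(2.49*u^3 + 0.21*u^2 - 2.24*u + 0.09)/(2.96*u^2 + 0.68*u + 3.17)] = (7.3704*u^4 + 3.3864*u^3 + 30.4531*u^2 + 0.7986*u - 7.162)/(8.7616*u^4 + 4.0256*u^3 + 19.2288*u^2 + 4.3112*u + 10.0489)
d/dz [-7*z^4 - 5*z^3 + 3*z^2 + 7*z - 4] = -28*z^3 - 15*z^2 + 6*z + 7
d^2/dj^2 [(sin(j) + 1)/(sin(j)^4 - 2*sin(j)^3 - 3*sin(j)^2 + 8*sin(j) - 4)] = 3*(-3*sin(j)^6 - 7*sin(j)^5 + 4*sin(j)^4 + 44*sin(j)^3 + 22*sin(j)^2 - 64*sin(j) - 56)/((sin(j) - 2)^3*(sin(j) - 1)^3*(sin(j) + 2)^3)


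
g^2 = g^2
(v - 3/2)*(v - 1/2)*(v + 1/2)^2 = v^4 - v^3 - v^2 + v/4 + 3/16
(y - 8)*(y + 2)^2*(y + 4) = y^4 - 44*y^2 - 144*y - 128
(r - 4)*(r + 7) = r^2 + 3*r - 28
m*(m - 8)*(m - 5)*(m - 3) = m^4 - 16*m^3 + 79*m^2 - 120*m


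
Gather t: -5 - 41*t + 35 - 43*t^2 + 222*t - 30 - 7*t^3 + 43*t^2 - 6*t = -7*t^3 + 175*t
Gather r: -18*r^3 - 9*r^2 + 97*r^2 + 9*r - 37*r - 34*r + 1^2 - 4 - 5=-18*r^3 + 88*r^2 - 62*r - 8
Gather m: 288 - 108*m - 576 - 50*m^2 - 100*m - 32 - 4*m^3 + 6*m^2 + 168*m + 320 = -4*m^3 - 44*m^2 - 40*m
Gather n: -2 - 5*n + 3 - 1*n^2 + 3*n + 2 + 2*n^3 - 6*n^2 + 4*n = 2*n^3 - 7*n^2 + 2*n + 3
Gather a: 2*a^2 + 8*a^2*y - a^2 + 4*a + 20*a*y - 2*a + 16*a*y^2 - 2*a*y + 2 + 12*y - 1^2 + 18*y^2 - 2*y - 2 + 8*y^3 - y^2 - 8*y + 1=a^2*(8*y + 1) + a*(16*y^2 + 18*y + 2) + 8*y^3 + 17*y^2 + 2*y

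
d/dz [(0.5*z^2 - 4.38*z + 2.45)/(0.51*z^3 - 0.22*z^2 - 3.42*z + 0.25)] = (-0.255*z^4 + 4.4676*z^3 - 6.4221*z^2 + 1.328*z + 7.284)/(0.2601*z^6 - 0.2244*z^5 - 3.44*z^4 + 1.7598*z^3 + 11.5864*z^2 - 1.71*z + 0.0625)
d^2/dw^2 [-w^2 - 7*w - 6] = -2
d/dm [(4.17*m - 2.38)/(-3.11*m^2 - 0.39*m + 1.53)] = (12.9687*m^2 - 14.8036*m + 5.4519)/(9.6721*m^4 + 2.4258*m^3 - 9.3645*m^2 - 1.1934*m + 2.3409)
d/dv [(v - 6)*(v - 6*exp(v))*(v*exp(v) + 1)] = (v - 6)*(v + 1)*(v - 6*exp(v))*exp(v) - (v - 6)*(v*exp(v) + 1)*(6*exp(v) - 1) + (v - 6*exp(v))*(v*exp(v) + 1)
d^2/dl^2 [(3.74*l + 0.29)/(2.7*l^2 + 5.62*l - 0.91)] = ((3.74*l + 0.29)*(5.4*l + 5.62)*(10.8*l + 11.24) - (60.588*l + 43.6036)*(2.7*l^2 + 5.62*l - 0.91))/(2.7*l^2 + 5.62*l - 0.91)^3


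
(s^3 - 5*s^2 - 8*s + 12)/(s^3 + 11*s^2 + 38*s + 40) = (s^2 - 7*s + 6)/(s^2 + 9*s + 20)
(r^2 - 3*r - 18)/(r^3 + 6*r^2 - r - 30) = (r - 6)/(r^2 + 3*r - 10)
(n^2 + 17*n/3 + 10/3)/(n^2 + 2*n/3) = (n + 5)/n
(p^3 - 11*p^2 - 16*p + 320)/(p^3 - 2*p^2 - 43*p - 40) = (p - 8)/(p + 1)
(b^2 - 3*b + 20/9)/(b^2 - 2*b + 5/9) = (3*b - 4)/(3*b - 1)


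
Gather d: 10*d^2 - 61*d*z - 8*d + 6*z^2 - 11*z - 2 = 10*d^2 + d*(-61*z - 8) + 6*z^2 - 11*z - 2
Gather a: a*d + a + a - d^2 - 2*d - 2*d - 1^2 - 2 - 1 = a*(d + 2) - d^2 - 4*d - 4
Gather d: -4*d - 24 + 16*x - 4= -4*d + 16*x - 28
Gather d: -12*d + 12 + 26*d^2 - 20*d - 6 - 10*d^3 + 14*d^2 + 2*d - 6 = -10*d^3 + 40*d^2 - 30*d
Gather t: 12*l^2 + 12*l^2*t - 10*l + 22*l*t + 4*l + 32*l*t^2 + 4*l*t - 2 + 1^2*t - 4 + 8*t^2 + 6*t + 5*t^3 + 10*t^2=12*l^2 - 6*l + 5*t^3 + t^2*(32*l + 18) + t*(12*l^2 + 26*l + 7) - 6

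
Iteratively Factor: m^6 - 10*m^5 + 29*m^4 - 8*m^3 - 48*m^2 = (m)*(m^5 - 10*m^4 + 29*m^3 - 8*m^2 - 48*m) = m*(m - 3)*(m^4 - 7*m^3 + 8*m^2 + 16*m) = m*(m - 4)*(m - 3)*(m^3 - 3*m^2 - 4*m) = m*(m - 4)^2*(m - 3)*(m^2 + m) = m^2*(m - 4)^2*(m - 3)*(m + 1)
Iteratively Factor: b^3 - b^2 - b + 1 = (b - 1)*(b^2 - 1) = (b - 1)^2*(b + 1)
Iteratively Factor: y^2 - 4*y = (y - 4)*(y)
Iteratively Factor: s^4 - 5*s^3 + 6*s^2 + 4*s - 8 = (s - 2)*(s^3 - 3*s^2 + 4) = (s - 2)^2*(s^2 - s - 2) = (s - 2)^3*(s + 1)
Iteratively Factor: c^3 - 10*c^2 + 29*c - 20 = (c - 4)*(c^2 - 6*c + 5) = (c - 5)*(c - 4)*(c - 1)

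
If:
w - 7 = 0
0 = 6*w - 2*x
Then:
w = 7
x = 21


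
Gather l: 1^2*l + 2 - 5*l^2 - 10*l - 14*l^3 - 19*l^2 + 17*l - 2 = -14*l^3 - 24*l^2 + 8*l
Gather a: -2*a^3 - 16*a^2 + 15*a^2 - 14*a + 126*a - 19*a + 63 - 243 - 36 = -2*a^3 - a^2 + 93*a - 216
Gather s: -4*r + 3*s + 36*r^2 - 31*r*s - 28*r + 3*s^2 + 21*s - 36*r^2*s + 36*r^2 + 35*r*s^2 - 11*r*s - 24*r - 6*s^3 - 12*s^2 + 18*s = 72*r^2 - 56*r - 6*s^3 + s^2*(35*r - 9) + s*(-36*r^2 - 42*r + 42)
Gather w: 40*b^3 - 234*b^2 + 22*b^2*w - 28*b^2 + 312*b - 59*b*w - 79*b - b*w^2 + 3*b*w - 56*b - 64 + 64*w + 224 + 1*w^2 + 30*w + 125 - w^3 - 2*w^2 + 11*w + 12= 40*b^3 - 262*b^2 + 177*b - w^3 + w^2*(-b - 1) + w*(22*b^2 - 56*b + 105) + 297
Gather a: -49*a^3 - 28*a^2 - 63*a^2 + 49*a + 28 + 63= -49*a^3 - 91*a^2 + 49*a + 91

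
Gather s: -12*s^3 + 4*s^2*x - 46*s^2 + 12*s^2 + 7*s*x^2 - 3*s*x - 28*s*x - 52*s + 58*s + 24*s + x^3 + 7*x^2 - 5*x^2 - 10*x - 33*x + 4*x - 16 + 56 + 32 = -12*s^3 + s^2*(4*x - 34) + s*(7*x^2 - 31*x + 30) + x^3 + 2*x^2 - 39*x + 72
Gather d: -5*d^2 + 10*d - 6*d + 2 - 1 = -5*d^2 + 4*d + 1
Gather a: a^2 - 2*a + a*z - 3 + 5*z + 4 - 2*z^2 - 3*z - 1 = a^2 + a*(z - 2) - 2*z^2 + 2*z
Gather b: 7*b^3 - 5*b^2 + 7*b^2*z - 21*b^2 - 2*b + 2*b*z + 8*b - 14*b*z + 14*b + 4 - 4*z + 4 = 7*b^3 + b^2*(7*z - 26) + b*(20 - 12*z) - 4*z + 8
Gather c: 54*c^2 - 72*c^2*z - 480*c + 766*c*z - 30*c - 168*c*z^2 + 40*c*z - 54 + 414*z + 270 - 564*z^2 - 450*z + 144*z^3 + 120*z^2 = c^2*(54 - 72*z) + c*(-168*z^2 + 806*z - 510) + 144*z^3 - 444*z^2 - 36*z + 216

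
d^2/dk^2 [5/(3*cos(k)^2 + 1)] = 30*(-6*sin(k)^4 + sin(k)^2 + 4)/(3*cos(k)^2 + 1)^3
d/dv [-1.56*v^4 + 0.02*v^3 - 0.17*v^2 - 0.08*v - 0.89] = -6.24*v^3 + 0.06*v^2 - 0.34*v - 0.08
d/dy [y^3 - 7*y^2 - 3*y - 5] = 3*y^2 - 14*y - 3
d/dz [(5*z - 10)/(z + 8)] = 50/(z + 8)^2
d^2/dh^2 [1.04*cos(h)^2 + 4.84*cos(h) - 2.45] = -4.84*cos(h) - 2.08*cos(2*h)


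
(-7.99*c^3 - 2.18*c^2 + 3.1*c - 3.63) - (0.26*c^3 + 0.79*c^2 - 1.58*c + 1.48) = -8.25*c^3 - 2.97*c^2 + 4.68*c - 5.11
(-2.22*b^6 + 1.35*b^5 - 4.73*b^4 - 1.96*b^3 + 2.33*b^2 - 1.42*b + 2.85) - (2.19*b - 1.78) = -2.22*b^6 + 1.35*b^5 - 4.73*b^4 - 1.96*b^3 + 2.33*b^2 - 3.61*b + 4.63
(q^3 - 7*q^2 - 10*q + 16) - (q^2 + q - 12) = q^3 - 8*q^2 - 11*q + 28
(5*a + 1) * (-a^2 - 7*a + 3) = -5*a^3 - 36*a^2 + 8*a + 3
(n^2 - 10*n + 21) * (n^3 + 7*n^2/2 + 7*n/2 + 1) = n^5 - 13*n^4/2 - 21*n^3/2 + 79*n^2/2 + 127*n/2 + 21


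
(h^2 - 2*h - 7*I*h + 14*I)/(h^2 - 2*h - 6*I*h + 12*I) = (h - 7*I)/(h - 6*I)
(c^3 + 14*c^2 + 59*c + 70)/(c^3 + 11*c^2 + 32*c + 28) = (c + 5)/(c + 2)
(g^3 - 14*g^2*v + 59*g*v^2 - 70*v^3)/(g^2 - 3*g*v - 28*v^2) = (g^2 - 7*g*v + 10*v^2)/(g + 4*v)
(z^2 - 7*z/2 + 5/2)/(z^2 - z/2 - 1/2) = (2*z - 5)/(2*z + 1)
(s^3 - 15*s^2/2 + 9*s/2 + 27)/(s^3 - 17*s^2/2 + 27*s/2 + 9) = (2*s + 3)/(2*s + 1)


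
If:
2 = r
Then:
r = 2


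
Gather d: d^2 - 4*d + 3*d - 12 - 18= d^2 - d - 30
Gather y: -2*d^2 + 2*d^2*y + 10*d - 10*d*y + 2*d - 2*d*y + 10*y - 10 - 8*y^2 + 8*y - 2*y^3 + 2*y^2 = -2*d^2 + 12*d - 2*y^3 - 6*y^2 + y*(2*d^2 - 12*d + 18) - 10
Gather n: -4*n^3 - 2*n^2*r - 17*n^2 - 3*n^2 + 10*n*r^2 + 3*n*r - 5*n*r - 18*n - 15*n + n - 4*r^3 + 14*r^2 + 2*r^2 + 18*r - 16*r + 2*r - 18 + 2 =-4*n^3 + n^2*(-2*r - 20) + n*(10*r^2 - 2*r - 32) - 4*r^3 + 16*r^2 + 4*r - 16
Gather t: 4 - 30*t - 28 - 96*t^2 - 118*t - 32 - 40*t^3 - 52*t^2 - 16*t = -40*t^3 - 148*t^2 - 164*t - 56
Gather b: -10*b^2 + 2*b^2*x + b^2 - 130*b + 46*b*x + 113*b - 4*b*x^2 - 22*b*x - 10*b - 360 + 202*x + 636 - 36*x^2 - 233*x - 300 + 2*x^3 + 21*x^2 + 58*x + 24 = b^2*(2*x - 9) + b*(-4*x^2 + 24*x - 27) + 2*x^3 - 15*x^2 + 27*x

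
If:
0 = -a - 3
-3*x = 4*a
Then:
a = -3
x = 4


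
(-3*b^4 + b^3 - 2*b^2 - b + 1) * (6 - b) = 3*b^5 - 19*b^4 + 8*b^3 - 11*b^2 - 7*b + 6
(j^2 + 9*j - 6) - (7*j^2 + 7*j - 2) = -6*j^2 + 2*j - 4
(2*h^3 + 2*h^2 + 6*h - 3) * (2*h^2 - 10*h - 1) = 4*h^5 - 16*h^4 - 10*h^3 - 68*h^2 + 24*h + 3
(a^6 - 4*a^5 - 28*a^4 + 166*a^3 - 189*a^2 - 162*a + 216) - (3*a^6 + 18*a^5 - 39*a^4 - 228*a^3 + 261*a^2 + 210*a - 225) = -2*a^6 - 22*a^5 + 11*a^4 + 394*a^3 - 450*a^2 - 372*a + 441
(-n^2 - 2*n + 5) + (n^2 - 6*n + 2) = 7 - 8*n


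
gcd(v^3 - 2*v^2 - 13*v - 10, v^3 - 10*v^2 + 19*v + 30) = v^2 - 4*v - 5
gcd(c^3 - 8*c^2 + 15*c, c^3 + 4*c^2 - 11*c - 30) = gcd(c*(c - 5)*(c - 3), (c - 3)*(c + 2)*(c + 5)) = c - 3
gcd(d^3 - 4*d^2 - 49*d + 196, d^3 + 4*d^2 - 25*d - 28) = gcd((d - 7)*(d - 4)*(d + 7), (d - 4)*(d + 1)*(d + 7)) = d^2 + 3*d - 28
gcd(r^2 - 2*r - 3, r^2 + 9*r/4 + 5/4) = r + 1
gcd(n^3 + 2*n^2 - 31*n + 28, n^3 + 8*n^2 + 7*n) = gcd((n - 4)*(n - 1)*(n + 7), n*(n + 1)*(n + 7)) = n + 7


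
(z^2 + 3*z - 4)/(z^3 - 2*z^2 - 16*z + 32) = (z - 1)/(z^2 - 6*z + 8)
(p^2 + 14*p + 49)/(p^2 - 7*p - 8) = (p^2 + 14*p + 49)/(p^2 - 7*p - 8)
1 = 1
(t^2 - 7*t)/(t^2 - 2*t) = (t - 7)/(t - 2)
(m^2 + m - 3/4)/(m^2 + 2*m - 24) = (m^2 + m - 3/4)/(m^2 + 2*m - 24)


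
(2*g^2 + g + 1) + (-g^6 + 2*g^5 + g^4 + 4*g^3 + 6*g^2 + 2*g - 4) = -g^6 + 2*g^5 + g^4 + 4*g^3 + 8*g^2 + 3*g - 3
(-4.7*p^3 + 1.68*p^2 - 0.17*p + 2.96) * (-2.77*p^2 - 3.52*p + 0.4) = 13.019*p^5 + 11.8904*p^4 - 7.3227*p^3 - 6.9288*p^2 - 10.4872*p + 1.184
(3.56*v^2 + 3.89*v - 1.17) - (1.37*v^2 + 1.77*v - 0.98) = 2.19*v^2 + 2.12*v - 0.19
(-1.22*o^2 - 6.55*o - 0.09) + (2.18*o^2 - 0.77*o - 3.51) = 0.96*o^2 - 7.32*o - 3.6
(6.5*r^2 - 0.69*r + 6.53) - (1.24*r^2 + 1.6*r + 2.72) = 5.26*r^2 - 2.29*r + 3.81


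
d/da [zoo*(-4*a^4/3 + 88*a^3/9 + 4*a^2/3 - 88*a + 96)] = zoo*(a^3 + a^2 + a + 1)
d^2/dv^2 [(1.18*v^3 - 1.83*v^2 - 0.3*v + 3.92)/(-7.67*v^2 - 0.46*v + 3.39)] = (2.27373675443232e-13*v^5 + 1.13686837721616e-13*v^4 - 39.478316*v^3 - 1087.120902*v^2 - 117.544992*v - 162.51241)/(451.217663*v^6 + 81.183882*v^5 - 593.420997*v^4 - 71.666252*v^3 + 262.281249*v^2 + 15.859098*v - 38.958219)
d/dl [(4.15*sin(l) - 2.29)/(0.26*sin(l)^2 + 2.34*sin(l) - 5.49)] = (-1.079*sin(l)^2 + 1.1908*sin(l) - 17.4249)*cos(l)/(0.0676*sin(l)^4 + 1.2168*sin(l)^3 + 2.6208*sin(l)^2 - 25.6932*sin(l) + 30.1401)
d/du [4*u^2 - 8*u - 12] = 8*u - 8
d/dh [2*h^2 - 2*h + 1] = 4*h - 2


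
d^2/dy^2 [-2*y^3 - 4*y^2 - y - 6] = -12*y - 8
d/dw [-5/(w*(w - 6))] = 10*(w - 3)/(w^2*(w - 6)^2)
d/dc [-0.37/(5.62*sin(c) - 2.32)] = 2.0794*cos(c)/(5.62*sin(c) - 2.32)^2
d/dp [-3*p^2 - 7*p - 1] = -6*p - 7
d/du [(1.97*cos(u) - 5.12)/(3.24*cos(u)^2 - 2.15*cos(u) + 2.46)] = (6.3828*cos(u)^2 - 33.1776*cos(u) + 6.1618)*sin(u)/(10.4976*cos(u)^4 - 13.932*cos(u)^3 + 20.5633*cos(u)^2 - 10.578*cos(u) + 6.0516)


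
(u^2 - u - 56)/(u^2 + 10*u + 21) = (u - 8)/(u + 3)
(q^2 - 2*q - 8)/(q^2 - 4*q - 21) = (-q^2 + 2*q + 8)/(-q^2 + 4*q + 21)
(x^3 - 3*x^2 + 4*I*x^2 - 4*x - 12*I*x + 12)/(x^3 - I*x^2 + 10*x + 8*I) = (x^2 + x*(-3 + 2*I) - 6*I)/(x^2 - 3*I*x + 4)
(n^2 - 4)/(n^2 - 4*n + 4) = (n + 2)/(n - 2)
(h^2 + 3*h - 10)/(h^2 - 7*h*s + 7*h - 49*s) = (h^2 + 3*h - 10)/(h^2 - 7*h*s + 7*h - 49*s)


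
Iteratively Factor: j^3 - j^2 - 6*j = (j - 3)*(j^2 + 2*j) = j*(j - 3)*(j + 2)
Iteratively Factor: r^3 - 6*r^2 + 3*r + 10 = (r - 2)*(r^2 - 4*r - 5) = (r - 5)*(r - 2)*(r + 1)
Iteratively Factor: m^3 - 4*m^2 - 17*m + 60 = (m - 5)*(m^2 + m - 12) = (m - 5)*(m - 3)*(m + 4)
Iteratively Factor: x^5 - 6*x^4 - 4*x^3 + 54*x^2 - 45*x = (x - 5)*(x^4 - x^3 - 9*x^2 + 9*x) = x*(x - 5)*(x^3 - x^2 - 9*x + 9) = x*(x - 5)*(x - 1)*(x^2 - 9) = x*(x - 5)*(x - 1)*(x + 3)*(x - 3)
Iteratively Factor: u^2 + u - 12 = (u - 3)*(u + 4)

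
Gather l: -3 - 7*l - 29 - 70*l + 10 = -77*l - 22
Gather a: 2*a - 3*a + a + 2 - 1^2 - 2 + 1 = 0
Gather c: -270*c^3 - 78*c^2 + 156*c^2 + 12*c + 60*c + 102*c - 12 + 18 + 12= -270*c^3 + 78*c^2 + 174*c + 18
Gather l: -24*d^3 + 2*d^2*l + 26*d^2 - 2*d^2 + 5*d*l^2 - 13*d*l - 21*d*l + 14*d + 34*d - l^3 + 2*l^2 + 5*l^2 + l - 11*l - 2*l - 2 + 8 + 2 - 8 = -24*d^3 + 24*d^2 + 48*d - l^3 + l^2*(5*d + 7) + l*(2*d^2 - 34*d - 12)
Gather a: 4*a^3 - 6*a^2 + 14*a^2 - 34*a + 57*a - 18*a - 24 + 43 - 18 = 4*a^3 + 8*a^2 + 5*a + 1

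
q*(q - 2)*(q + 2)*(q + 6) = q^4 + 6*q^3 - 4*q^2 - 24*q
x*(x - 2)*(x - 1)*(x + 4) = x^4 + x^3 - 10*x^2 + 8*x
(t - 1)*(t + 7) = t^2 + 6*t - 7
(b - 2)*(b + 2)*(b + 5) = b^3 + 5*b^2 - 4*b - 20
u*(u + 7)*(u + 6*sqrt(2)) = u^3 + 7*u^2 + 6*sqrt(2)*u^2 + 42*sqrt(2)*u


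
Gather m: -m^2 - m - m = -m^2 - 2*m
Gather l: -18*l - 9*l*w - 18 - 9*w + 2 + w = l*(-9*w - 18) - 8*w - 16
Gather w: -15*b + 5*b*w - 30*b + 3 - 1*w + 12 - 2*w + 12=-45*b + w*(5*b - 3) + 27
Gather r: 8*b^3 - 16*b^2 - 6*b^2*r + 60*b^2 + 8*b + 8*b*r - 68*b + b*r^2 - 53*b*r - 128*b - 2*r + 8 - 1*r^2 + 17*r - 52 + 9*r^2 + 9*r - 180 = 8*b^3 + 44*b^2 - 188*b + r^2*(b + 8) + r*(-6*b^2 - 45*b + 24) - 224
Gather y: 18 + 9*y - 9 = 9*y + 9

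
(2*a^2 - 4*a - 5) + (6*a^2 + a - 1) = 8*a^2 - 3*a - 6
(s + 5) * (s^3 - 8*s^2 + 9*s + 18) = s^4 - 3*s^3 - 31*s^2 + 63*s + 90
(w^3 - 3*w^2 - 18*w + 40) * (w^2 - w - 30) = w^5 - 4*w^4 - 45*w^3 + 148*w^2 + 500*w - 1200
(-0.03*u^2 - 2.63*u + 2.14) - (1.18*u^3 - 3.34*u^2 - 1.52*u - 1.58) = -1.18*u^3 + 3.31*u^2 - 1.11*u + 3.72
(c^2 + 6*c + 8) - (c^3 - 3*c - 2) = -c^3 + c^2 + 9*c + 10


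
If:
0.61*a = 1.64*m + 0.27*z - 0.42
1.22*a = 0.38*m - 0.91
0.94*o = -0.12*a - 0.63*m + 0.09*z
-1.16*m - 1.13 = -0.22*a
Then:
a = -1.12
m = -1.19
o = 1.53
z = 6.24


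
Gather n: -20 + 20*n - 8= 20*n - 28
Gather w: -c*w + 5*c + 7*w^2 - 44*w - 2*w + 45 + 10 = 5*c + 7*w^2 + w*(-c - 46) + 55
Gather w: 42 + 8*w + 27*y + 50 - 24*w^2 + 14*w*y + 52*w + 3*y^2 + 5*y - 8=-24*w^2 + w*(14*y + 60) + 3*y^2 + 32*y + 84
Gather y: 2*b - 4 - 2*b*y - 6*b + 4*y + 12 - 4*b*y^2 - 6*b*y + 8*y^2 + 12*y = -4*b + y^2*(8 - 4*b) + y*(16 - 8*b) + 8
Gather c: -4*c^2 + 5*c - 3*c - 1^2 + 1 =-4*c^2 + 2*c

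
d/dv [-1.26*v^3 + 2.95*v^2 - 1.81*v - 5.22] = -3.78*v^2 + 5.9*v - 1.81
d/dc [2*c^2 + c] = 4*c + 1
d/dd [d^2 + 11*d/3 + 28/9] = 2*d + 11/3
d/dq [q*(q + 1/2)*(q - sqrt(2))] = 3*q^2 - 2*sqrt(2)*q + q - sqrt(2)/2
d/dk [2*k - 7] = 2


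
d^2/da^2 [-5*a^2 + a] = -10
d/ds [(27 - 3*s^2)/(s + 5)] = 3*(s^2 - 2*s*(s + 5) - 9)/(s + 5)^2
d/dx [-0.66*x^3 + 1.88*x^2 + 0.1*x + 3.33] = -1.98*x^2 + 3.76*x + 0.1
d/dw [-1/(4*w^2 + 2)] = 2*w/(2*w^2 + 1)^2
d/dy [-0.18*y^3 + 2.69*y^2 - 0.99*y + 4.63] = -0.54*y^2 + 5.38*y - 0.99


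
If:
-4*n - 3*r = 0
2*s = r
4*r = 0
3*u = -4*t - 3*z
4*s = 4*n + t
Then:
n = 0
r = 0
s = 0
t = 0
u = -z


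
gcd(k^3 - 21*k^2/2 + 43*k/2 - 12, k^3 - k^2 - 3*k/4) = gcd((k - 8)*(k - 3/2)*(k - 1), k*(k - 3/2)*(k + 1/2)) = k - 3/2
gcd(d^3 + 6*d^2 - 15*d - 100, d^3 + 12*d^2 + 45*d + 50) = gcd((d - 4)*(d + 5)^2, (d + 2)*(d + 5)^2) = d^2 + 10*d + 25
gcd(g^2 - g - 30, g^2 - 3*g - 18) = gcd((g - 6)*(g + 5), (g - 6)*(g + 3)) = g - 6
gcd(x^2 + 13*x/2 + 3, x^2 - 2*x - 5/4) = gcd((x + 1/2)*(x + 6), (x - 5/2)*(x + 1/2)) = x + 1/2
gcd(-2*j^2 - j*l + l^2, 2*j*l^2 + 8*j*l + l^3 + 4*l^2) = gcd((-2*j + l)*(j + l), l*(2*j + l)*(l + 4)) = 1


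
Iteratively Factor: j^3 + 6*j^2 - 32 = (j - 2)*(j^2 + 8*j + 16) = (j - 2)*(j + 4)*(j + 4)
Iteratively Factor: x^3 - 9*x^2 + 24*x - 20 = (x - 2)*(x^2 - 7*x + 10) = (x - 2)^2*(x - 5)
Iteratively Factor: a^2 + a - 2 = (a + 2)*(a - 1)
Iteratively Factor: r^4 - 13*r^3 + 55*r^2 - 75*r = (r - 5)*(r^3 - 8*r^2 + 15*r) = r*(r - 5)*(r^2 - 8*r + 15) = r*(r - 5)*(r - 3)*(r - 5)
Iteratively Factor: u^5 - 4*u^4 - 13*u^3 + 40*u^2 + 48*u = (u + 3)*(u^4 - 7*u^3 + 8*u^2 + 16*u) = (u + 1)*(u + 3)*(u^3 - 8*u^2 + 16*u) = (u - 4)*(u + 1)*(u + 3)*(u^2 - 4*u) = (u - 4)^2*(u + 1)*(u + 3)*(u)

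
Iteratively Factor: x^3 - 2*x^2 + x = (x - 1)*(x^2 - x) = x*(x - 1)*(x - 1)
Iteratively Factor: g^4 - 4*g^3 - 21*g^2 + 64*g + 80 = (g - 4)*(g^3 - 21*g - 20) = (g - 4)*(g + 1)*(g^2 - g - 20) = (g - 5)*(g - 4)*(g + 1)*(g + 4)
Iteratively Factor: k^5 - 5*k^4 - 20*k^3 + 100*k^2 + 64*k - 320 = (k - 5)*(k^4 - 20*k^2 + 64) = (k - 5)*(k - 2)*(k^3 + 2*k^2 - 16*k - 32) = (k - 5)*(k - 2)*(k + 4)*(k^2 - 2*k - 8) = (k - 5)*(k - 4)*(k - 2)*(k + 4)*(k + 2)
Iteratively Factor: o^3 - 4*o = (o)*(o^2 - 4) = o*(o + 2)*(o - 2)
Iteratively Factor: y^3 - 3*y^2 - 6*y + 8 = (y - 1)*(y^2 - 2*y - 8) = (y - 4)*(y - 1)*(y + 2)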